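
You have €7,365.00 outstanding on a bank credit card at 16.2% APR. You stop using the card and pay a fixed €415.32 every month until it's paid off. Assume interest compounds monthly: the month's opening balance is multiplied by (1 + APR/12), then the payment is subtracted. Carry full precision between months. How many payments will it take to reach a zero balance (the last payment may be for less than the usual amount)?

Monthly rate r = 16.2%/12 = 1.35% = 0.0135.
Recurrence: B ← B·(1+r) − €415.32.
Month 1: interest €99.43; balance after payment €7,049.11.
Month 2: interest €95.16; balance after payment €6,728.95.
Closed form: n = −ln(1 − rB₀/P)/ln(1+r) = −ln(0.7606)/ln(1.0135) ≈ 20.407, so the balance reaches zero during payment 21.

21 months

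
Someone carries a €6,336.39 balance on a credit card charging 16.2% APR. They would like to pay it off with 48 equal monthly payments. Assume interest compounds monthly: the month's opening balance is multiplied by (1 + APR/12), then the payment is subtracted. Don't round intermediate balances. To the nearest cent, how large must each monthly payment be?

Monthly rate r = 16.2%/12 = 1.35% = 0.0135.
Level-payment amortization: P = B₀·r / (1 − (1+r)^(−n)) = 6336.39·0.0135 / (1 − 1.0135^(−48)).
Denominator 1 − (1+r)^(−48) = 0.474636551.
P = 85.5413 / 0.474636551 ≈ 180.22.

€180.22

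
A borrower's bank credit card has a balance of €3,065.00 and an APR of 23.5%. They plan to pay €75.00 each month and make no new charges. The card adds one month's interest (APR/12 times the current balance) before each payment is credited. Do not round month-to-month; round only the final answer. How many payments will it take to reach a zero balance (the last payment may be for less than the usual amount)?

84 months

Monthly rate r = 23.5%/12 = 1.95833% = 0.0195833.
Recurrence: B ← B·(1+r) − €75.00.
Month 1: interest €60.02; balance after payment €3,050.02.
Month 2: interest €59.73; balance after payment €3,034.75.
Closed form: n = −ln(1 − rB₀/P)/ln(1+r) = −ln(0.19969)/ln(1.01958) ≈ 83.065, so the balance reaches zero during payment 84.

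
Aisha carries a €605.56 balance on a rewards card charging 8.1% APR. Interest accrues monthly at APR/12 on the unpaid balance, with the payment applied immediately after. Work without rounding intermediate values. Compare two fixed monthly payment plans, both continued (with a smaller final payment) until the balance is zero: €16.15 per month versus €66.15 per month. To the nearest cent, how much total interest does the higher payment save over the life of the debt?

Monthly rate r = 8.1%/12 = 0.675% = 0.00675.
At €16.15/mo: n = ⌈−ln(1 − rB₀/P)/ln(1+r)⌉ = 44 payments (last €6.13); total interest = total paid − €605.56 = €95.02.
At €66.15/mo: 10 payments (last €31.89); total interest €21.68.
Interest saved = €95.02 − €21.68 = €73.34.

€73.34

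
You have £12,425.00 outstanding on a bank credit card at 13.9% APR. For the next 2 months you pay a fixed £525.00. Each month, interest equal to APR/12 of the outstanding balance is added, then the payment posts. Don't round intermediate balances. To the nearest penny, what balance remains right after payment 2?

£11,658.43

Monthly rate r = 13.9%/12 = 1.15833% = 0.0115833.
Each month: B ← B·(1+r) − £525.00.
Month 1: interest £143.92; balance after payment £12,043.92.
Month 2: interest £139.51; balance after payment £11,658.43.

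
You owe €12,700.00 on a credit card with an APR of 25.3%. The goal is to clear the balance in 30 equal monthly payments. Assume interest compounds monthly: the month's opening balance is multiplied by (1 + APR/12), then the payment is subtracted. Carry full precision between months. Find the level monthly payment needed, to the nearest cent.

Monthly rate r = 25.3%/12 = 2.10833% = 0.0210833.
Level-payment amortization: P = B₀·r / (1 − (1+r)^(−n)) = 12700.00·0.0210833 / (1 − 1.02108^(−30)).
Denominator 1 − (1+r)^(−30) = 0.465233275.
P = 267.758 / 0.465233275 ≈ 575.54.

€575.54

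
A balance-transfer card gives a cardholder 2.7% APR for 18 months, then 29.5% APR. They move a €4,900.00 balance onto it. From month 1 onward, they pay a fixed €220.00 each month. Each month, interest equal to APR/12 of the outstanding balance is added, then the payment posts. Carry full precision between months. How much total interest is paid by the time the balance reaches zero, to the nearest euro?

Promo months 1–18 at r₀ = 2.7%/12 = 0.00225; months 19+ at r₁ = 29.5%/12 = 0.0245833.
After month 18: iterate B ← B·(1+r₀) − €220.00 for 18 months → €1,065.64.
Then at r₁ with €220.00/mo: n₂ = −ln(1 − r₁·B/P)/ln(1+r₁) ≈ 5.22 → 6 more payments.
Total paid = 23·€220.00 + €48.97 = €5,108.97; interest = €5,108.97 − €4,900.00 = €208.97.

€209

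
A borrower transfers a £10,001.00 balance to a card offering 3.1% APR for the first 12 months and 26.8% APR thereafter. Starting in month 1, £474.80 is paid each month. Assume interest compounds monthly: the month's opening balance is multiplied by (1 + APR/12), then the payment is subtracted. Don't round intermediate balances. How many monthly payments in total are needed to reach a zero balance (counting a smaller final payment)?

23 payments

Promo months 1–12 at r₀ = 3.1%/12 = 0.00258333; months 13+ at r₁ = 26.8%/12 = 0.0223333.
After month 12: iterate B ← B·(1+r₀) − £474.80 for 12 months → £4,536.22.
Then at r₁ with £474.80/mo: n₂ = −ln(1 − r₁·B/P)/ln(1+r₁) ≈ 10.87 → 11 more payments.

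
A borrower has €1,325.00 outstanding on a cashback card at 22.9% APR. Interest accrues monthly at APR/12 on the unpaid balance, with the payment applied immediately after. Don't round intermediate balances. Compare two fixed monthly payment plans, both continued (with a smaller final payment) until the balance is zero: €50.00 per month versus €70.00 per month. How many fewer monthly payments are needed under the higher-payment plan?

14 fewer payments

Monthly rate r = 22.9%/12 = 1.90833% = 0.0190833.
At €50.00/mo: n = ⌈−ln(1 − rB₀/P)/ln(1+r)⌉ = 38 payments (last €13.85); total interest = total paid − €1,325.00 = €538.85.
At €70.00/mo: 24 payments (last €49.81); total interest €334.81.
Payments saved = 38 − 24 = 14.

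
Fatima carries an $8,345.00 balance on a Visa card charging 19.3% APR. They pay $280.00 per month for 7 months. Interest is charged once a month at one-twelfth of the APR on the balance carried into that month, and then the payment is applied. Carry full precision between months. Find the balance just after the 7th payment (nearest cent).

$7,273.93

Monthly rate r = 19.3%/12 = 1.60833% = 0.0160833.
Each month: B ← B·(1+r) − $280.00.
Month 1: interest $134.22; balance after payment $8,199.22.
Month 2: interest $131.87; balance after payment $8,051.09.
Month 3: interest $129.49; balance after payment $7,900.57.
Month 4: interest $127.07; balance after payment $7,747.64.
Month 5: interest $124.61; balance after payment $7,592.25.
Month 6: interest $122.11; balance after payment $7,434.36.
Month 7: interest $119.57; balance after payment $7,273.93.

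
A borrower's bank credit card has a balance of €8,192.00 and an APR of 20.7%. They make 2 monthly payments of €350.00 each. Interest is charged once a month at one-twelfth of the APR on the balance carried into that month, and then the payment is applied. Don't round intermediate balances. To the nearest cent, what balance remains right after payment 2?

Monthly rate r = 20.7%/12 = 1.725% = 0.01725.
Each month: B ← B·(1+r) − €350.00.
Month 1: interest €141.31; balance after payment €7,983.31.
Month 2: interest €137.71; balance after payment €7,771.02.

€7,771.02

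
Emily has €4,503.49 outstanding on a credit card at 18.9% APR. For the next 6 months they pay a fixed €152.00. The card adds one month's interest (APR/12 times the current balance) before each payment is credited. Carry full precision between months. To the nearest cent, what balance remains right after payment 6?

€3,997.51

Monthly rate r = 18.9%/12 = 1.575% = 0.01575.
Each month: B ← B·(1+r) − €152.00.
Month 1: interest €70.93; balance after payment €4,422.42.
Month 2: interest €69.65; balance after payment €4,340.07.
Month 3: interest €68.36; balance after payment €4,256.43.
Month 4: interest €67.04; balance after payment €4,171.47.
Month 5: interest €65.70; balance after payment €4,085.17.
Month 6: interest €64.34; balance after payment €3,997.51.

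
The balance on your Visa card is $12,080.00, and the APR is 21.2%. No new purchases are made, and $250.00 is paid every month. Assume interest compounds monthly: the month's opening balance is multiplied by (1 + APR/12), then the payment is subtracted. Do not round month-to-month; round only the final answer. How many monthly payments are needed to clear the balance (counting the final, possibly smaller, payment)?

110 payments

Monthly rate r = 21.2%/12 = 1.76667% = 0.0176667.
Recurrence: B ← B·(1+r) − $250.00.
Month 1: interest $213.41; balance after payment $12,043.41.
Month 2: interest $212.77; balance after payment $12,006.18.
Closed form: n = −ln(1 − rB₀/P)/ln(1+r) = −ln(0.14635)/ln(1.01767) ≈ 109.738, so the balance reaches zero during payment 110.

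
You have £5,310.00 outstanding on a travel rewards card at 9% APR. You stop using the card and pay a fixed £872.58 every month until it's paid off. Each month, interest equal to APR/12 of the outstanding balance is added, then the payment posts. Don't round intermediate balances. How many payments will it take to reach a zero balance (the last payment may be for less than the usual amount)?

Monthly rate r = 9%/12 = 0.75% = 0.0075.
Recurrence: B ← B·(1+r) − £872.58.
Month 1: interest £39.82; balance after payment £4,477.24.
Month 2: interest £33.58; balance after payment £3,638.24.
Closed form: n = −ln(1 − rB₀/P)/ln(1+r) = −ln(0.95436)/ln(1.0075) ≈ 6.252, so the balance reaches zero during payment 7.

7 payments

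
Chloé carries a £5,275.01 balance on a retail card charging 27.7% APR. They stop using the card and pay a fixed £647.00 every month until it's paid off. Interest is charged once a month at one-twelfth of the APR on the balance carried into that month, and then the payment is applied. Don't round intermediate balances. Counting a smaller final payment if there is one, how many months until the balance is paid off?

10 months

Monthly rate r = 27.7%/12 = 2.30833% = 0.0230833.
Recurrence: B ← B·(1+r) − £647.00.
Month 1: interest £121.76; balance after payment £4,749.77.
Month 2: interest £109.64; balance after payment £4,212.42.
Closed form: n = −ln(1 − rB₀/P)/ln(1+r) = −ln(0.8118)/ln(1.02308) ≈ 9.136, so the balance reaches zero during payment 10.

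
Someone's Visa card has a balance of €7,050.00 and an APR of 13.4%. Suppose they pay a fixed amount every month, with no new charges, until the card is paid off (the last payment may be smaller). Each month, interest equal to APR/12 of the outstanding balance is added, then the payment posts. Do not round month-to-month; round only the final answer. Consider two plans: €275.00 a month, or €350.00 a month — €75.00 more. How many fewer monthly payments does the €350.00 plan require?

Monthly rate r = 13.4%/12 = 1.11667% = 0.0111667.
At €275.00/mo: n = ⌈−ln(1 − rB₀/P)/ln(1+r)⌉ = 31 payments (last €102.16); total interest = total paid − €7,050.00 = €1,302.16.
At €350.00/mo: 23 payments (last €330.88); total interest €980.88.
Payments saved = 31 − 23 = 8.

8 fewer payments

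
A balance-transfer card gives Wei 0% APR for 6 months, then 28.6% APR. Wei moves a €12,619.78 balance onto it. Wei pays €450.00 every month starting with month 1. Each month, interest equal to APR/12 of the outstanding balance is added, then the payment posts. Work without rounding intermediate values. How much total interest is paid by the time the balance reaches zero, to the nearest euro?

Promo months 1–6 at r₀ = 0%/12 = 0; months 7+ at r₁ = 28.6%/12 = 0.0238333.
After month 6 (no interest yet): B = €12,619.78 − 6·€450.00 = €9,919.78.
Then at r₁ with €450.00/mo: n₂ = −ln(1 − r₁·B/P)/ln(1+r₁) ≈ 31.64 → 32 more payments.
Total paid = 37·€450.00 + €289.26 = €16,939.26; interest = €16,939.26 − €12,619.78 = €4,319.48.

€4,319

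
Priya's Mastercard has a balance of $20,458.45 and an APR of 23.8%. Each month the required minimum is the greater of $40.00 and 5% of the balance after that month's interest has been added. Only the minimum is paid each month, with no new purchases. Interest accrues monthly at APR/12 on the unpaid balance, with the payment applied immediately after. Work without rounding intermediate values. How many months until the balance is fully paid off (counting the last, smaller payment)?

129 months

Monthly rate r = 23.8%/12 = 1.98333% = 0.0198333.
While 5% of the post-interest balance exceeds $40.00, each month B ← (B·(1+r))·(1 − 0.05), i.e. B shrinks by the factor (1+r)·0.95 = 0.96884.
This holds for months 1–104. Entering month 105 the balance is $760.61; 5% of the post-interest balance is now below $40.00, so the flat $40.00 minimum applies from here.
From month 105 a fixed $40.00 at rate r clears $760.61 in 25 more payments. Total: 104 + 25 = 129 months.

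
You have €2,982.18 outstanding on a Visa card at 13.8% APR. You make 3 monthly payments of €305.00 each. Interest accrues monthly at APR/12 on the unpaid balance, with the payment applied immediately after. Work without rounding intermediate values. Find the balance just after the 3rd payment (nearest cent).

Monthly rate r = 13.8%/12 = 1.15% = 0.0115.
Each month: B ← B·(1+r) − €305.00.
Month 1: interest €34.30; balance after payment €2,711.48.
Month 2: interest €31.18; balance after payment €2,437.66.
Month 3: interest €28.03; balance after payment €2,160.69.

€2,160.69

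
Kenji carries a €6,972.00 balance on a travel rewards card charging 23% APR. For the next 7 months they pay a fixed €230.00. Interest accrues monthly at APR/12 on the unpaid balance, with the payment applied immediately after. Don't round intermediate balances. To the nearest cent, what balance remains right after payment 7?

Monthly rate r = 23%/12 = 1.91667% = 0.0191667.
Each month: B ← B·(1+r) − €230.00.
Month 1: interest €133.63; balance after payment €6,875.63.
Month 2: interest €131.78; balance after payment €6,777.41.
Month 3: interest €129.90; balance after payment €6,677.31.
Month 4: interest €127.98; balance after payment €6,575.30.
Month 5: interest €126.03; balance after payment €6,471.32.
Month 6: interest €124.03; balance after payment €6,365.36.
Month 7: interest €122.00; balance after payment €6,257.36.

€6,257.36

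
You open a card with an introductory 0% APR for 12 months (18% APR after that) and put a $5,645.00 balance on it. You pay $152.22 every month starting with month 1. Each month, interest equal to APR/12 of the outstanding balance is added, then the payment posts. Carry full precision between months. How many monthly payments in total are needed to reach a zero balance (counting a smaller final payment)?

Promo months 1–12 at r₀ = 0%/12 = 0; months 13+ at r₁ = 18%/12 = 0.015.
After month 12 (no interest yet): B = $5,645.00 − 12·$152.22 = $3,818.36.
Then at r₁ with $152.22/mo: n₂ = −ln(1 − r₁·B/P)/ln(1+r₁) ≈ 31.70 → 32 more payments.

44 payments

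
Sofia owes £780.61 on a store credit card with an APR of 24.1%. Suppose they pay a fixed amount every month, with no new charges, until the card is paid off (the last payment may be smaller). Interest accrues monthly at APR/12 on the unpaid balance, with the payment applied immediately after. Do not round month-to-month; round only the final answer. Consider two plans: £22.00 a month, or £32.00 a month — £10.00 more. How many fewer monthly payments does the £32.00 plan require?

Monthly rate r = 24.1%/12 = 2.00833% = 0.0200833.
At £22.00/mo: n = ⌈−ln(1 − rB₀/P)/ln(1+r)⌉ = 63 payments (last £15.60); total interest = total paid − £780.61 = £598.99.
At £32.00/mo: 34 payments (last £27.39); total interest £302.78.
Payments saved = 63 − 34 = 29.

29 fewer payments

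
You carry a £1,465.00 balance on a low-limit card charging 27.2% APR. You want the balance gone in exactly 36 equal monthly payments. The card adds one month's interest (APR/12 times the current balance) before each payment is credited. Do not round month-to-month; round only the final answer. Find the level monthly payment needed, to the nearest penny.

Monthly rate r = 27.2%/12 = 2.26667% = 0.0226667.
Level-payment amortization: P = B₀·r / (1 − (1+r)^(−n)) = 1465.00·0.0226667 / (1 − 1.02267^(−36)).
Denominator 1 − (1+r)^(−36) = 0.55375601.
P = 33.2067 / 0.55375601 ≈ 59.97.

£59.97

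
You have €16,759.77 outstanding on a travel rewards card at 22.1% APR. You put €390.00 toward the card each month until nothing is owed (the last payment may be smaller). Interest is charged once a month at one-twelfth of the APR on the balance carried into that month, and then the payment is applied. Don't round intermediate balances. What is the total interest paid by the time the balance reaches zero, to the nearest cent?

Monthly rate r = 22.1%/12 = 1.84167% = 0.0184167.
Payoff takes n = ⌈−ln(1 − rB₀/P)/ln(1+r)⌉ = ⌈85.894⌉ = 86 payments; the last is €349.14.
Total paid = 85·€390.00 + €349.14 = €33,499.14.
Total interest = total paid − principal = €33,499.14 − €16,759.77 = €16,739.37.

€16,739.37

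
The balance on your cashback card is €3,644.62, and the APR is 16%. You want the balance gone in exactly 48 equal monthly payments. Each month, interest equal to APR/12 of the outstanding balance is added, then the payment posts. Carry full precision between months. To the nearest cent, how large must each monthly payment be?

€103.29

Monthly rate r = 16%/12 = 1.33333% = 0.0133333.
Level-payment amortization: P = B₀·r / (1 − (1+r)^(−n)) = 3644.62·0.0133333 / (1 − 1.01333^(−48)).
Denominator 1 − (1+r)^(−48) = 0.470472873.
P = 48.5949 / 0.470472873 ≈ 103.29.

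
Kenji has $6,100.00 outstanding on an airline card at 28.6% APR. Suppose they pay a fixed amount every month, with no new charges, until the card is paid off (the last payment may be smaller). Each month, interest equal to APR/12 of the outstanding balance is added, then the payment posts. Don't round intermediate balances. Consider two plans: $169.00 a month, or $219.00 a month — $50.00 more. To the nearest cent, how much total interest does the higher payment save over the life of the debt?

Monthly rate r = 28.6%/12 = 2.38333% = 0.0238333.
At $169.00/mo: n = ⌈−ln(1 − rB₀/P)/ln(1+r)⌉ = 84 payments (last $93.66); total interest = total paid − $6,100.00 = $8,020.66.
At $219.00/mo: 47 payments (last $63.08); total interest $4,037.08.
Interest saved = $8,020.66 − $4,037.08 = $3,983.58.

$3,983.58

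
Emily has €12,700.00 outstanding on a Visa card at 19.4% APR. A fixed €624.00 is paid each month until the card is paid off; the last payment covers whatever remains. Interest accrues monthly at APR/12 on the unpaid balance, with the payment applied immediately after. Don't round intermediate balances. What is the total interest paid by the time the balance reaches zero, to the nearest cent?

Monthly rate r = 19.4%/12 = 1.61667% = 0.0161667.
Payoff takes n = ⌈−ln(1 − rB₀/P)/ln(1+r)⌉ = ⌈24.882⌉ = 25 payments; the last is €550.64.
Total paid = 24·€624.00 + €550.64 = €15,526.64.
Total interest = total paid − principal = €15,526.64 − €12,700.00 = €2,826.64.

€2,826.64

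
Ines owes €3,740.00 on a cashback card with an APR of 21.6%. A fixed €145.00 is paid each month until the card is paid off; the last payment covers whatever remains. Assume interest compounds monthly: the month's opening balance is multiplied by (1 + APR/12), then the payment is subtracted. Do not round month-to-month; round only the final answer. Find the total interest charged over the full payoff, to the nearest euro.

€1,333

Monthly rate r = 21.6%/12 = 1.8% = 0.018.
Payoff takes n = ⌈−ln(1 − rB₀/P)/ln(1+r)⌉ = ⌈34.985⌉ = 35 payments; the last is €142.90.
Total paid = 34·€145.00 + €142.90 = €5,072.90.
Total interest = total paid − principal = €5,072.90 − €3,740.00 = €1,332.90.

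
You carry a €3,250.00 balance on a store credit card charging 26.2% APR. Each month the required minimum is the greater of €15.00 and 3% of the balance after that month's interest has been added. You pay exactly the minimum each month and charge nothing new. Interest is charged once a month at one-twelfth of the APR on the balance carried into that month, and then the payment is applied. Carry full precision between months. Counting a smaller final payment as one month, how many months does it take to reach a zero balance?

272 months

Monthly rate r = 26.2%/12 = 2.18333% = 0.0218333.
While 3% of the post-interest balance exceeds €15.00, each month B ← (B·(1+r))·(1 − 0.03), i.e. B shrinks by the factor (1+r)·0.97 = 0.99118.
This holds for months 1–214. Entering month 215 the balance is €487.94; 3% of the post-interest balance is now below €15.00, so the flat €15.00 minimum applies from here.
From month 215 a fixed €15.00 at rate r clears €487.94 in 58 more payments. Total: 214 + 58 = 272 months.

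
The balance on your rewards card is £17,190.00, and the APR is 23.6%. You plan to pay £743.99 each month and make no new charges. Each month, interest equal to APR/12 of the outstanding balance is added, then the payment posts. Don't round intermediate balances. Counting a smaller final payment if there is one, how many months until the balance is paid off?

32 months

Monthly rate r = 23.6%/12 = 1.96667% = 0.0196667.
Recurrence: B ← B·(1+r) − £743.99.
Month 1: interest £338.07; balance after payment £16,784.08.
Month 2: interest £330.09; balance after payment £16,370.18.
Closed form: n = −ln(1 − rB₀/P)/ln(1+r) = −ln(0.5456)/ln(1.01967) ≈ 31.109, so the balance reaches zero during payment 32.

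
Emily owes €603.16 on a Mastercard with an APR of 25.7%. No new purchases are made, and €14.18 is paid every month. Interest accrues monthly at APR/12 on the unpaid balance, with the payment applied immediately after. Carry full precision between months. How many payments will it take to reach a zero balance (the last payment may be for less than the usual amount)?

115 months

Monthly rate r = 25.7%/12 = 2.14167% = 0.0214167.
Recurrence: B ← B·(1+r) − €14.18.
Month 1: interest €12.92; balance after payment €601.90.
Month 2: interest €12.89; balance after payment €600.61.
Closed form: n = −ln(1 − rB₀/P)/ln(1+r) = −ln(0.089021)/ln(1.02142) ≈ 114.149, so the balance reaches zero during payment 115.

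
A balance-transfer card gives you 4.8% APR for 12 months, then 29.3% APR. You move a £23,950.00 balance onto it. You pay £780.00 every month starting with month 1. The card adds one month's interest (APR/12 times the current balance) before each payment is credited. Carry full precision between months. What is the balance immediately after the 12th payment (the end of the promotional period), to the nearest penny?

£15,556.54

Promo months 1–12 at r₀ = 4.8%/12 = 0.004; months 13+ at r₁ = 29.3%/12 = 0.0244167.
After month 12: iterate B ← B·(1+r₀) − £780.00 for 12 months → £15,556.54.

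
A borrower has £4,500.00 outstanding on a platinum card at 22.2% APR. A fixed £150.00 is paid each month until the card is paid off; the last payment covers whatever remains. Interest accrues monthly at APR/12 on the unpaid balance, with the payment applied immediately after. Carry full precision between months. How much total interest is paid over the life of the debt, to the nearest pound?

Monthly rate r = 22.2%/12 = 1.85% = 0.0185.
Payoff takes n = ⌈−ln(1 − rB₀/P)/ln(1+r)⌉ = ⌈44.170⌉ = 45 payments; the last is £25.72.
Total paid = 44·£150.00 + £25.72 = £6,625.72.
Total interest = total paid − principal = £6,625.72 − £4,500.00 = £2,125.72.

£2,126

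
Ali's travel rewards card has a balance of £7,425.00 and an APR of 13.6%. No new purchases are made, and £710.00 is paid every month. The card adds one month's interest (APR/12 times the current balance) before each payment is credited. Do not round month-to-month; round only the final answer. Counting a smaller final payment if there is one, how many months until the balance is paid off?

12 months

Monthly rate r = 13.6%/12 = 1.13333% = 0.0113333.
Recurrence: B ← B·(1+r) − £710.00.
Month 1: interest £84.15; balance after payment £6,799.15.
Month 2: interest £77.06; balance after payment £6,166.21.
Closed form: n = −ln(1 − rB₀/P)/ln(1+r) = −ln(0.88148)/ln(1.01133) ≈ 11.194, so the balance reaches zero during payment 12.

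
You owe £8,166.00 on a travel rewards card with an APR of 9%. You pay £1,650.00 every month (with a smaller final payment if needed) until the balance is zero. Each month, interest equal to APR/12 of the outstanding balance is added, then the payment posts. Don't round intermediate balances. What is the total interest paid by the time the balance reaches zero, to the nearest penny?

Monthly rate r = 9%/12 = 0.75% = 0.0075.
Payoff takes n = ⌈−ln(1 − rB₀/P)/ln(1+r)⌉ = ⌈5.062⌉ = 6 payments; the last is £102.94.
Total paid = 5·£1,650.00 + £102.94 = £8,352.94.
Total interest = total paid − principal = £8,352.94 − £8,166.00 = £186.94.

£186.94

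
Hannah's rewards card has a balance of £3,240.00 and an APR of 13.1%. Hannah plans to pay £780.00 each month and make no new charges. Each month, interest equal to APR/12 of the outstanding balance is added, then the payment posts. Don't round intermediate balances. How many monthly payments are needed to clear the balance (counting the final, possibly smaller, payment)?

Monthly rate r = 13.1%/12 = 1.09167% = 0.0109167.
Recurrence: B ← B·(1+r) − £780.00.
Month 1: interest £35.37; balance after payment £2,495.37.
Month 2: interest £27.24; balance after payment £1,742.61.
Month 3: interest £19.02; balance after payment £981.63.
Month 4: interest £10.72; balance after payment £212.35.
Month 5: interest £2.32; balance after payment £0.00.

5 months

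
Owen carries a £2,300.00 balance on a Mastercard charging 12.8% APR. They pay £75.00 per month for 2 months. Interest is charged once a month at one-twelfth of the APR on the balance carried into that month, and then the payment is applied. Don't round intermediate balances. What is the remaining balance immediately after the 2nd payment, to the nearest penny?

Monthly rate r = 12.8%/12 = 1.06667% = 0.0106667.
Each month: B ← B·(1+r) − £75.00.
Month 1: interest £24.53; balance after payment £2,249.53.
Month 2: interest £24.00; balance after payment £2,198.53.

£2,198.53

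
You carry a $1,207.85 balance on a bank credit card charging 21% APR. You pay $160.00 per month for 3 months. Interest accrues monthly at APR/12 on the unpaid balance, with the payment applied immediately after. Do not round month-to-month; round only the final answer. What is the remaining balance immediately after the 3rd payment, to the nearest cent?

Monthly rate r = 21%/12 = 1.75% = 0.0175.
Each month: B ← B·(1+r) − $160.00.
Month 1: interest $21.14; balance after payment $1,068.99.
Month 2: interest $18.71; balance after payment $927.69.
Month 3: interest $16.23; balance after payment $783.93.

$783.93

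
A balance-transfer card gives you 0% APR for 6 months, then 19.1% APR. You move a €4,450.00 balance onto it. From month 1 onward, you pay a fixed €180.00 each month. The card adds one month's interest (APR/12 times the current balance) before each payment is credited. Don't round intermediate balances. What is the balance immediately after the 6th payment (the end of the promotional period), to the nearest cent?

Promo months 1–6 at r₀ = 0%/12 = 0; months 7+ at r₁ = 19.1%/12 = 0.0159167.
After month 6 (no interest yet): B = €4,450.00 − 6·€180.00 = €3,370.00.

€3,370.00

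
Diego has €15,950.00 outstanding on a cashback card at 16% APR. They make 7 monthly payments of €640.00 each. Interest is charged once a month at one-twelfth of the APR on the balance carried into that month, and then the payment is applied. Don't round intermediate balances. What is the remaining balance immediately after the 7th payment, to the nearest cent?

€12,836.32

Monthly rate r = 16%/12 = 1.33333% = 0.0133333.
Each month: B ← B·(1+r) − €640.00.
Month 1: interest €212.67; balance after payment €15,522.67.
Month 2: interest €206.97; balance after payment €15,089.64.
Month 3: interest €201.20; balance after payment €14,650.83.
Month 4: interest €195.34; balance after payment €14,206.18.
Month 5: interest €189.42; balance after payment €13,755.59.
Month 6: interest €183.41; balance after payment €13,299.00.
Month 7: interest €177.32; balance after payment €12,836.32.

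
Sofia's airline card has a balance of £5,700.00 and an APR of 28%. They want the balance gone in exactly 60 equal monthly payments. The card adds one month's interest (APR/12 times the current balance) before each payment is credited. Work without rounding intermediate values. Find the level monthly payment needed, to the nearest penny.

Monthly rate r = 28%/12 = 2.33333% = 0.0233333.
Level-payment amortization: P = B₀·r / (1 − (1+r)^(−n)) = 5700.00·0.0233333 / (1 − 1.02333^(−60)).
Denominator 1 − (1+r)^(−60) = 0.749404796.
P = 133 / 0.749404796 ≈ 177.47.

£177.47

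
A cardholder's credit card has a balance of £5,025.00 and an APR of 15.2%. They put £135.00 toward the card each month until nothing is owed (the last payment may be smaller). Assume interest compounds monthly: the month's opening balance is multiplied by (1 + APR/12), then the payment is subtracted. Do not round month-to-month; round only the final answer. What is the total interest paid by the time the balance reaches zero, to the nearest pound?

Monthly rate r = 15.2%/12 = 1.26667% = 0.0126667.
Payoff takes n = ⌈−ln(1 − rB₀/P)/ln(1+r)⌉ = ⌈50.661⌉ = 51 payments; the last is £89.44.
Total paid = 50·£135.00 + £89.44 = £6,839.44.
Total interest = total paid − principal = £6,839.44 − £5,025.00 = £1,814.44.

£1,814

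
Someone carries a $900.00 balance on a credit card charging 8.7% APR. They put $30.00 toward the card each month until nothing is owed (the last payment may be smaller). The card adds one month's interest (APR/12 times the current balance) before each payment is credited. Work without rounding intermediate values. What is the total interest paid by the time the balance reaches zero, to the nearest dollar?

Monthly rate r = 8.7%/12 = 0.725% = 0.00725.
Payoff takes n = ⌈−ln(1 − rB₀/P)/ln(1+r)⌉ = ⌈33.952⌉ = 34 payments; the last is $28.55.
Total paid = 33·$30.00 + $28.55 = $1,018.55.
Total interest = total paid − principal = $1,018.55 − $900.00 = $118.55.

$119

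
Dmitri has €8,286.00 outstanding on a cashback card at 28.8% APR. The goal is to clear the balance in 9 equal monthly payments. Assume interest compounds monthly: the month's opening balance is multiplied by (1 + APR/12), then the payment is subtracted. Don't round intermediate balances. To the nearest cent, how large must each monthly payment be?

€1,034.64

Monthly rate r = 28.8%/12 = 2.4% = 0.024.
Level-payment amortization: P = B₀·r / (1 − (1+r)^(−n)) = 8286.00·0.024 / (1 − 1.024^(−9)).
Denominator 1 − (1+r)^(−9) = 0.192206433.
P = 198.864 / 0.192206433 ≈ 1034.64.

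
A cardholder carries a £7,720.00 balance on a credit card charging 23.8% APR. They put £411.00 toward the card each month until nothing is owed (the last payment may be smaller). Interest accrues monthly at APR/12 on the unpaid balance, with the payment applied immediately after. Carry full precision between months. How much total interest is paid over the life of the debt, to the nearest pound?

£2,035

Monthly rate r = 23.8%/12 = 1.98333% = 0.0198333.
Payoff takes n = ⌈−ln(1 − rB₀/P)/ln(1+r)⌉ = ⌈23.732⌉ = 24 payments; the last is £301.54.
Total paid = 23·£411.00 + £301.54 = £9,754.54.
Total interest = total paid − principal = £9,754.54 − £7,720.00 = £2,034.54.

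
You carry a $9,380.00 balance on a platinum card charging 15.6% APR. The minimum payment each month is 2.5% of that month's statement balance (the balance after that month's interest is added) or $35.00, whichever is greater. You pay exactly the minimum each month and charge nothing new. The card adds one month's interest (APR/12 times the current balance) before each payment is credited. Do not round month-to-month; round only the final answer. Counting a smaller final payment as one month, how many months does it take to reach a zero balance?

211 months

Monthly rate r = 15.6%/12 = 1.3% = 0.013.
While 2.5% of the post-interest balance exceeds $35.00, each month B ← (B·(1+r))·(1 − 0.025), i.e. B shrinks by the factor (1+r)·0.975 = 0.98767.
This holds for months 1–155. Entering month 156 the balance is $1,372.09; 2.5% of the post-interest balance is now below $35.00, so the flat $35.00 minimum applies from here.
From month 156 a fixed $35.00 at rate r clears $1,372.09 in 56 more payments. Total: 155 + 56 = 211 months.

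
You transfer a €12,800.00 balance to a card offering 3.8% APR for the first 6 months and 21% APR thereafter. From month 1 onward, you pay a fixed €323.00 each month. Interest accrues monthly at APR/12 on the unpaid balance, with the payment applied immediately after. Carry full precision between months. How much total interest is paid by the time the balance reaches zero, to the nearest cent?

Promo months 1–6 at r₀ = 3.8%/12 = 0.00316667; months 7+ at r₁ = 21%/12 = 0.0175.
After month 6: iterate B ← B·(1+r₀) − €323.00 for 6 months → €11,091.73.
Then at r₁ with €323.00/mo: n₂ = −ln(1 − r₁·B/P)/ln(1+r₁) ≈ 52.95 → 53 more payments.
Total paid = 58·€323.00 + €307.82 = €19,041.82; interest = €19,041.82 − €12,800.00 = €6,241.82.

€6,241.82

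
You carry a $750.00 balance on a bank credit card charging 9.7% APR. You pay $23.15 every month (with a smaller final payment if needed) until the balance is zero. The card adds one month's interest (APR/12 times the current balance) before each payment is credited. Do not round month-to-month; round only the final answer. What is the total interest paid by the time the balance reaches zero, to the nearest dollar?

Monthly rate r = 9.7%/12 = 0.808333% = 0.00808333.
Payoff takes n = ⌈−ln(1 − rB₀/P)/ln(1+r)⌉ = ⌈37.716⌉ = 38 payments; the last is $16.60.
Total paid = 37·$23.15 + $16.60 = $873.15.
Total interest = total paid − principal = $873.15 − $750.00 = $123.15.

$123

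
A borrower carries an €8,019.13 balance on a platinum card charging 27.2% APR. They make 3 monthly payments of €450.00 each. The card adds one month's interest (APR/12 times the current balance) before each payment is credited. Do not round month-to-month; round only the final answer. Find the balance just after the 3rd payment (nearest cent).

Monthly rate r = 27.2%/12 = 2.26667% = 0.0226667.
Each month: B ← B·(1+r) − €450.00.
Month 1: interest €181.77; balance after payment €7,750.90.
Month 2: interest €175.69; balance after payment €7,476.58.
Month 3: interest €169.47; balance after payment €7,196.05.

€7,196.05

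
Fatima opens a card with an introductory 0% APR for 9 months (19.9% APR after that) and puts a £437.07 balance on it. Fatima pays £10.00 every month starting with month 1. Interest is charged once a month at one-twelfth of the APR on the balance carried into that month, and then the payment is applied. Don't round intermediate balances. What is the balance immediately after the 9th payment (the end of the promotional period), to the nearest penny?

Promo months 1–9 at r₀ = 0%/12 = 0; months 10+ at r₁ = 19.9%/12 = 0.0165833.
After month 9 (no interest yet): B = £437.07 − 9·£10.00 = £347.07.

£347.07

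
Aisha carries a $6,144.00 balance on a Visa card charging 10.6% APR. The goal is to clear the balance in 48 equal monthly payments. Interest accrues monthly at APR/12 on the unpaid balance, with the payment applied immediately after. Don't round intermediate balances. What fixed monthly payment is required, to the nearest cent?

$157.60

Monthly rate r = 10.6%/12 = 0.883333% = 0.00883333.
Level-payment amortization: P = B₀·r / (1 − (1+r)^(−n)) = 6144.00·0.00883333 / (1 − 1.00883^(−48)).
Denominator 1 − (1+r)^(−48) = 0.344356635.
P = 54.272 / 0.344356635 ≈ 157.60.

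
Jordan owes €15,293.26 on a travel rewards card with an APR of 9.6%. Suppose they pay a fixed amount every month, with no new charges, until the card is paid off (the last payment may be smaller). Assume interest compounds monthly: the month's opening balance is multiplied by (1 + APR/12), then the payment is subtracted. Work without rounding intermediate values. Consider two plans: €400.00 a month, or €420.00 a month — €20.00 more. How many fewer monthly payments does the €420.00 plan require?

2 fewer payments

Monthly rate r = 9.6%/12 = 0.8% = 0.008.
At €400.00/mo: n = ⌈−ln(1 − rB₀/P)/ln(1+r)⌉ = 46 payments (last €327.61); total interest = total paid − €15,293.26 = €3,034.35.
At €420.00/mo: 44 payments (last €89.46); total interest €2,856.20.
Payments saved = 46 − 44 = 2.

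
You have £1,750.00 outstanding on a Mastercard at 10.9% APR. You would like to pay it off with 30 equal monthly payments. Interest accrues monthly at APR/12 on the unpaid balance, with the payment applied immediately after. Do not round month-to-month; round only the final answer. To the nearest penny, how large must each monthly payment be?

£66.90

Monthly rate r = 10.9%/12 = 0.908333% = 0.00908333.
Level-payment amortization: P = B₀·r / (1 − (1+r)^(−n)) = 1750.00·0.00908333 / (1 − 1.00908^(−30)).
Denominator 1 − (1+r)^(−30) = 0.23758926.
P = 15.8958 / 0.23758926 ≈ 66.90.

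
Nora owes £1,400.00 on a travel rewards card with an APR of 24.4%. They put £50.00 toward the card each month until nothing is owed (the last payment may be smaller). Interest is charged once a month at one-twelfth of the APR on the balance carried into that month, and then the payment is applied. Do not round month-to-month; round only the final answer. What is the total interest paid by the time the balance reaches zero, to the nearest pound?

£693

Monthly rate r = 24.4%/12 = 2.03333% = 0.0203333.
Payoff takes n = ⌈−ln(1 − rB₀/P)/ln(1+r)⌉ = ⌈41.850⌉ = 42 payments; the last is £42.58.
Total paid = 41·£50.00 + £42.58 = £2,092.58.
Total interest = total paid − principal = £2,092.58 − £1,400.00 = £692.58.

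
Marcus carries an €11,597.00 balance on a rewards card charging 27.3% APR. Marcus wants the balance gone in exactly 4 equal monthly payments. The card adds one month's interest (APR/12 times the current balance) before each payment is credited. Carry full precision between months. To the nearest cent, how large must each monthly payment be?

€3,066.00

Monthly rate r = 27.3%/12 = 2.275% = 0.02275.
Level-payment amortization: P = B₀·r / (1 − (1+r)^(−n)) = 11597.00·0.02275 / (1 − 1.02275^(−4)).
Denominator 1 − (1+r)^(−4) = 0.0860508204.
P = 263.832 / 0.0860508204 ≈ 3066.00.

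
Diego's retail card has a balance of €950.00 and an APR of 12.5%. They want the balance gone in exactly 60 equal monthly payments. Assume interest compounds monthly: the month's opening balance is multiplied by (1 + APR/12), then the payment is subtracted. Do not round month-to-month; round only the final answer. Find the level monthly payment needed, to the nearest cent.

€21.37

Monthly rate r = 12.5%/12 = 1.04167% = 0.0104167.
Level-payment amortization: P = B₀·r / (1 − (1+r)^(−n)) = 950.00·0.0104167 / (1 − 1.01042^(−60)).
Denominator 1 − (1+r)^(−60) = 0.46300539.
P = 9.89583 / 0.46300539 ≈ 21.37.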